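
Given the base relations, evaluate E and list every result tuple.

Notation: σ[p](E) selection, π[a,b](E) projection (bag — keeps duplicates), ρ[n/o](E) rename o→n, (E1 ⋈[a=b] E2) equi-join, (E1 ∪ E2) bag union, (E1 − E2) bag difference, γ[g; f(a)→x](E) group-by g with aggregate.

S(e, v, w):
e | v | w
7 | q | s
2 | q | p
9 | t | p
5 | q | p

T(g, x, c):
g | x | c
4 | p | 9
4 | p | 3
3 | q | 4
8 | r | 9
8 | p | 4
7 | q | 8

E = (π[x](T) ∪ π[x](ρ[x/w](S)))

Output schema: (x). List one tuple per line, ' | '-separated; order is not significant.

Per-node cardinality:
  T → 6
  π[x](T) → 6
  S → 4
  ρ[x/w](S) → 4
  π[x](ρ[x/w](S)) → 4
  (π[x](T) ∪ π[x](ρ[x/w](S))) → 10

== RESULT ==
x
p
p
p
p
p
p
q
q
r
s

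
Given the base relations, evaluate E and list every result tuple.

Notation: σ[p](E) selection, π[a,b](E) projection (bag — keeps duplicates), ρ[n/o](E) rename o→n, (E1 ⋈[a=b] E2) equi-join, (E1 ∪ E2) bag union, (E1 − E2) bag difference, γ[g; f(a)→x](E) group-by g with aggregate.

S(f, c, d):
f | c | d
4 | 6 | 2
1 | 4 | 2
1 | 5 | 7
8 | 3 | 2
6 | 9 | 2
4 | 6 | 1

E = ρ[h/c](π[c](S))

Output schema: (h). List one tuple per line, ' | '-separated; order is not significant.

Row counts bottom-up:
  S → 6
  π[c](S) → 6
  ρ[h/c](π[c](S)) → 6

== RESULT ==
h
3
4
5
6
6
9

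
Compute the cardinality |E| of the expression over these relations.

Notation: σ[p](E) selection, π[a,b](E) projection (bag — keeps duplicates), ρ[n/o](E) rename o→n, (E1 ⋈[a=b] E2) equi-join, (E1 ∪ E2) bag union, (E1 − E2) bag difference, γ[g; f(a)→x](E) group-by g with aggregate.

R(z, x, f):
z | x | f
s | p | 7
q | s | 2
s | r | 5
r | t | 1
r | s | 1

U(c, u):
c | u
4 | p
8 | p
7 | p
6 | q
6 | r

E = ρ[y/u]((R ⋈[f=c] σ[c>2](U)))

Row counts bottom-up:
  R → 5
  U → 5
  σ[c>2](U) → 5
  (R ⋈[f=c] σ[c>2](U)) → 1
  ρ[y/u]((R ⋈[f=c] σ[c>2](U))) → 1

|E| = 1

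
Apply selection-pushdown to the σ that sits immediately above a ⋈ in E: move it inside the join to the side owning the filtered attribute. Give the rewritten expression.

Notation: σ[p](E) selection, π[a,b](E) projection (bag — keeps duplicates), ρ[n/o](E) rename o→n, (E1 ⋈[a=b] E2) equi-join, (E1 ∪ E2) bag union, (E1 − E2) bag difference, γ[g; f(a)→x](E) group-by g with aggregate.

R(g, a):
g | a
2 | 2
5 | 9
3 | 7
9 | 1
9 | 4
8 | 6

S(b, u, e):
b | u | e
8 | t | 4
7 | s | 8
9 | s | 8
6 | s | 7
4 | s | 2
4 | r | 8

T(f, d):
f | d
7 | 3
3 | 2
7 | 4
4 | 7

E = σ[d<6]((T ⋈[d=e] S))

σ filters on d, owned by the left side.
E' = (σ[d<6](T) ⋈[d=e] S)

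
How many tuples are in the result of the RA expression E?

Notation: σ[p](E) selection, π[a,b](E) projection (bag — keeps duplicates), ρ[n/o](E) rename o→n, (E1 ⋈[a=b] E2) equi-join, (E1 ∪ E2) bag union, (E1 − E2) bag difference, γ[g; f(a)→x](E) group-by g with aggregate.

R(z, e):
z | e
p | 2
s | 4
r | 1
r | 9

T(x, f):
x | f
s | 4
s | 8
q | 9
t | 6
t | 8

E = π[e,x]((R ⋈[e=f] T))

Row counts bottom-up:
  R → 4
  T → 5
  (R ⋈[e=f] T) → 2
  π[e,x]((R ⋈[e=f] T)) → 2

|E| = 2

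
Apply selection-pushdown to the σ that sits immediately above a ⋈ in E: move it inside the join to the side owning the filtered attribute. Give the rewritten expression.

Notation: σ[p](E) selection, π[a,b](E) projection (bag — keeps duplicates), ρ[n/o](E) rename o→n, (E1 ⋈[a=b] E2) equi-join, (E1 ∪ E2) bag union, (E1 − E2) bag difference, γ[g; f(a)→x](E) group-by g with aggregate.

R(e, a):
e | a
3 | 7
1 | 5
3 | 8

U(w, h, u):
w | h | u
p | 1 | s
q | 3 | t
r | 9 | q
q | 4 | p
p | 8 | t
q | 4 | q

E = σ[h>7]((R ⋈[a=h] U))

σ filters on h, owned by the right side.
E' = (R ⋈[a=h] σ[h>7](U))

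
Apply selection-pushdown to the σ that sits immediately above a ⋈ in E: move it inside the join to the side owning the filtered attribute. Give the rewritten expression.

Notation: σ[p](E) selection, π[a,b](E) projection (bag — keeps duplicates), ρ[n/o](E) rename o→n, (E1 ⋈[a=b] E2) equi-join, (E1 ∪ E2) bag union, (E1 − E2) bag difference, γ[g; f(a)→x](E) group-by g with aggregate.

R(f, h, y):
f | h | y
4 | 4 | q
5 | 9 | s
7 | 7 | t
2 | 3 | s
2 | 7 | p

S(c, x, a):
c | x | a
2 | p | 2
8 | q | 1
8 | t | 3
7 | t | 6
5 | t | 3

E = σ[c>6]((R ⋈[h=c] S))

σ filters on c, owned by the right side.
E' = (R ⋈[h=c] σ[c>6](S))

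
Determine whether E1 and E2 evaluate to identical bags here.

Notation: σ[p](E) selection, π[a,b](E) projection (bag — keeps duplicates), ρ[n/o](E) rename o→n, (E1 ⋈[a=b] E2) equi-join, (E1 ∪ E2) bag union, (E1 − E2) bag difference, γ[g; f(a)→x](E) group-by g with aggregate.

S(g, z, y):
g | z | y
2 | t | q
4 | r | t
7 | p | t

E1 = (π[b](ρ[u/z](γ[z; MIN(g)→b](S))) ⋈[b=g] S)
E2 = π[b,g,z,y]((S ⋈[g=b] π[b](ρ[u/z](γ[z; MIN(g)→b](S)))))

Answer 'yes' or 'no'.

E1 stepwise |·|:
  S → 3
  γ[z; MIN(g)→b](S) → 3
  ρ[u/z](γ[z; MIN(g)→b](S)) → 3
  π[b](ρ[u/z](γ[z; MIN(g)→b](S))) → 3
  S → 3
  (π[b](ρ[u/z](γ[z; MIN(g)→b](S))) ⋈[b=g] S) → 3
E2 stepwise |·|:
  S → 3
  S → 3
  γ[z; MIN(g)→b](S) → 3
  ρ[u/z](γ[z; MIN(g)→b](S)) → 3
  π[b](ρ[u/z](γ[z; MIN(g)→b](S))) → 3
  (S ⋈[g=b] π[b](ρ[u/z](γ[z; MIN(g)→b](S)))) → 3
  π[b,g,z,y]((S ⋈[g=b] π[b](ρ[u/z](γ[z; MIN(g)→b](S))))) → 3

E1 and E2 produce the same multiset:
b | g | z | y
2 | 2 | t | q
4 | 4 | r | t
7 | 7 | p | t

yes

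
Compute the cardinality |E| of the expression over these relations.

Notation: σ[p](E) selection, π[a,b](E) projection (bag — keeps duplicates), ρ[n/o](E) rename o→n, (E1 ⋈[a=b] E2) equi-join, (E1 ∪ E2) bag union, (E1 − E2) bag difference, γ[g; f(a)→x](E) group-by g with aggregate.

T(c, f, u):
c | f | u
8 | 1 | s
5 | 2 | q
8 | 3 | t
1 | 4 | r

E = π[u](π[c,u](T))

Stepwise |·|:
  T → 4
  π[c,u](T) → 4
  π[u](π[c,u](T)) → 4

|E| = 4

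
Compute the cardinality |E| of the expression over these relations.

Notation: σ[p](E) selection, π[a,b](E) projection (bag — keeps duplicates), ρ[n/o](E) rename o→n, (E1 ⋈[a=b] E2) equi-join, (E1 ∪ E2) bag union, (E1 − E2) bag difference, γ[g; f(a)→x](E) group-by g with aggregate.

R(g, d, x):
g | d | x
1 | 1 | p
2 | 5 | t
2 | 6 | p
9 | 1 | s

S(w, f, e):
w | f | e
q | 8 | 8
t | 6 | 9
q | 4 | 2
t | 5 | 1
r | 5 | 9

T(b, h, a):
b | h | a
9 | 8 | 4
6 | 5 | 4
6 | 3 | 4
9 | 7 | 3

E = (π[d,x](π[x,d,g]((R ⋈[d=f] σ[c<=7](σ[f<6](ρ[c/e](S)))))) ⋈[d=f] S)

Subexpression sizes:
  R → 4
  S → 5
  ρ[c/e](S) → 5
  σ[f<6](ρ[c/e](S)) → 3
  σ[c<=7](σ[f<6](ρ[c/e](S))) → 2
  (R ⋈[d=f] σ[c<=7](σ[f<6](ρ[c/e](S)))) → 1
  π[x,d,g]((R ⋈[d=f] σ[c<=7](σ[f<6](ρ[c/e](S))))) → 1
  π[d,x](π[x,d,g]((R ⋈[d=f] σ[c<=7](σ[f<6](ρ[c/e](S)))))) → 1
  S → 5
  (π[d,x](π[x,d,g]((R ⋈[d=f] σ[c<=7](σ[f<6](ρ[c/e](S)))))) ⋈[d=f] S) → 2

|E| = 2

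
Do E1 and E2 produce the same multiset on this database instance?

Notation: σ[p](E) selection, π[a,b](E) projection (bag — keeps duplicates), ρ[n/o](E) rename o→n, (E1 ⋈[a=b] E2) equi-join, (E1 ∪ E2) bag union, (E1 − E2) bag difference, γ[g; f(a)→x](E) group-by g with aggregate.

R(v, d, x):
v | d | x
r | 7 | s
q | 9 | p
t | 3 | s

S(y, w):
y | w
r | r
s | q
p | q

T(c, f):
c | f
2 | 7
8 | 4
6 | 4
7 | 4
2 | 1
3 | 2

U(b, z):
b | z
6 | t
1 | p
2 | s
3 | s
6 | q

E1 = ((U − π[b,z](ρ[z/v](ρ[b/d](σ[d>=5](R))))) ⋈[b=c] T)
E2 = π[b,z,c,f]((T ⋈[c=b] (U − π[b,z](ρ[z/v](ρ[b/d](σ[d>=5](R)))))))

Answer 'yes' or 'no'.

E1 row counts bottom-up:
  U → 5
  R → 3
  σ[d>=5](R) → 2
  ρ[b/d](σ[d>=5](R)) → 2
  ρ[z/v](ρ[b/d](σ[d>=5](R))) → 2
  π[b,z](ρ[z/v](ρ[b/d](σ[d>=5](R)))) → 2
  (U − π[b,z](ρ[z/v](ρ[b/d](σ[d>=5](R))))) → 5
  T → 6
  ((U − π[b,z](ρ[z/v](ρ[b/d](σ[d>=5](R))))) ⋈[b=c] T) → 5
E2 row counts bottom-up:
  T → 6
  U → 5
  R → 3
  σ[d>=5](R) → 2
  ρ[b/d](σ[d>=5](R)) → 2
  ρ[z/v](ρ[b/d](σ[d>=5](R))) → 2
  π[b,z](ρ[z/v](ρ[b/d](σ[d>=5](R)))) → 2
  (U − π[b,z](ρ[z/v](ρ[b/d](σ[d>=5](R))))) → 5
  (T ⋈[c=b] (U − π[b,z](ρ[z/v](ρ[b/d](σ[d>=5](R)))))) → 5
  π[b,z,c,f]((T ⋈[c=b] (U − π[b,z](ρ[z/v](ρ[b/d](σ[d>=5](R))))))) → 5

E1 and E2 produce the same multiset:
b | z | c | f
2 | s | 2 | 1
2 | s | 2 | 7
3 | s | 3 | 2
6 | q | 6 | 4
6 | t | 6 | 4

yes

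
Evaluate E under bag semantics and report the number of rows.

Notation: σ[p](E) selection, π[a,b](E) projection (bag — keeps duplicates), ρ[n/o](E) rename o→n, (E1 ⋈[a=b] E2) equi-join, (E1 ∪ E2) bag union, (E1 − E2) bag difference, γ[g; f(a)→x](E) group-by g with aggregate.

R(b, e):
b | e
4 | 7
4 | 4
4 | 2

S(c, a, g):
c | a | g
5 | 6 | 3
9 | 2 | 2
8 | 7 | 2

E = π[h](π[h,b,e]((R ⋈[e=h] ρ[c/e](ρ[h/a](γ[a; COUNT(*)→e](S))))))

Per-node cardinality:
  R → 3
  S → 3
  γ[a; COUNT(*)→e](S) → 3
  ρ[h/a](γ[a; COUNT(*)→e](S)) → 3
  ρ[c/e](ρ[h/a](γ[a; COUNT(*)→e](S))) → 3
  (R ⋈[e=h] ρ[c/e](ρ[h/a](γ[a; COUNT(*)→e](S)))) → 2
  π[h,b,e]((R ⋈[e=h] ρ[c/e](ρ[h/a](γ[a; COUNT(*)→e](S))))) → 2
  π[h](π[h,b,e]((R ⋈[e=h] ρ[c/e](ρ[h/a](γ[a; COUNT(*)→e](S)))))) → 2

|E| = 2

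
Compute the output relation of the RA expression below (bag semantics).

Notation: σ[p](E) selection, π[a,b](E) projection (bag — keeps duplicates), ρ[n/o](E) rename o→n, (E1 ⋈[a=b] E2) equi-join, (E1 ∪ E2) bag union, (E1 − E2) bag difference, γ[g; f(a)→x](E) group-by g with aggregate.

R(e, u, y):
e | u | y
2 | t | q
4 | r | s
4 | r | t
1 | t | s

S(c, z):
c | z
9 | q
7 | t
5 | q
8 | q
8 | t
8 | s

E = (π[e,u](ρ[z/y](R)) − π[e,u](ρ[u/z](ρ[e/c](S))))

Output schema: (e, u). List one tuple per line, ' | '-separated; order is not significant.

Subexpression sizes:
  R → 4
  ρ[z/y](R) → 4
  π[e,u](ρ[z/y](R)) → 4
  S → 6
  ρ[e/c](S) → 6
  ρ[u/z](ρ[e/c](S)) → 6
  π[e,u](ρ[u/z](ρ[e/c](S))) → 6
  (π[e,u](ρ[z/y](R)) − π[e,u](ρ[u/z](ρ[e/c](S)))) → 4

== RESULT ==
e | u
1 | t
2 | t
4 | r
4 | r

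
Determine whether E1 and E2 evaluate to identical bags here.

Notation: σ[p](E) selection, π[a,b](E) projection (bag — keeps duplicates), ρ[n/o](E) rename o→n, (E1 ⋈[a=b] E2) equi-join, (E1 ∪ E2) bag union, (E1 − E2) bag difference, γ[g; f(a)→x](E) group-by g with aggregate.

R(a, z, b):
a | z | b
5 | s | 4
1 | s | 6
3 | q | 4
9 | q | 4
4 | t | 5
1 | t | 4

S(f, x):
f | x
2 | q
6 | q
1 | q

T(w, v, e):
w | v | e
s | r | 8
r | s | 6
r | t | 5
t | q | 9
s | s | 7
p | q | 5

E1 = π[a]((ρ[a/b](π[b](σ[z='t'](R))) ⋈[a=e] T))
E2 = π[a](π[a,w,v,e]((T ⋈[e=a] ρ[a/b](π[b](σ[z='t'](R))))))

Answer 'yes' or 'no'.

E1 subexpression sizes:
  R → 6
  σ[z='t'](R) → 2
  π[b](σ[z='t'](R)) → 2
  ρ[a/b](π[b](σ[z='t'](R))) → 2
  T → 6
  (ρ[a/b](π[b](σ[z='t'](R))) ⋈[a=e] T) → 2
  π[a]((ρ[a/b](π[b](σ[z='t'](R))) ⋈[a=e] T)) → 2
E2 subexpression sizes:
  T → 6
  R → 6
  σ[z='t'](R) → 2
  π[b](σ[z='t'](R)) → 2
  ρ[a/b](π[b](σ[z='t'](R))) → 2
  (T ⋈[e=a] ρ[a/b](π[b](σ[z='t'](R)))) → 2
  π[a,w,v,e]((T ⋈[e=a] ρ[a/b](π[b](σ[z='t'](R))))) → 2
  π[a](π[a,w,v,e]((T ⋈[e=a] ρ[a/b](π[b](σ[z='t'](R)))))) → 2

E1 and E2 produce the same multiset:
a
5
5

yes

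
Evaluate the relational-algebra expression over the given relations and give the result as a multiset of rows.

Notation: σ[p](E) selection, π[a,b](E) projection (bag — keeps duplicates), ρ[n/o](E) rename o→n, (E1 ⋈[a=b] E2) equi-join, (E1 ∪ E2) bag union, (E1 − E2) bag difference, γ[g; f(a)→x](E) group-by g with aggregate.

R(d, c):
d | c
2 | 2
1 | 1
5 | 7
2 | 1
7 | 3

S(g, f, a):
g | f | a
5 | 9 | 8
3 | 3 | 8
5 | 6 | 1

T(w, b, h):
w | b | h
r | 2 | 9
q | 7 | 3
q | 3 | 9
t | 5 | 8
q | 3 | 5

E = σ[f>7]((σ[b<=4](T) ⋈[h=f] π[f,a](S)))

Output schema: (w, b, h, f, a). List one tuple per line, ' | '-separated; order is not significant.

Row counts bottom-up:
  T → 5
  σ[b<=4](T) → 3
  S → 3
  π[f,a](S) → 3
  (σ[b<=4](T) ⋈[h=f] π[f,a](S)) → 2
  σ[f>7]((σ[b<=4](T) ⋈[h=f] π[f,a](S))) → 2

== RESULT ==
w | b | h | f | a
q | 3 | 9 | 9 | 8
r | 2 | 9 | 9 | 8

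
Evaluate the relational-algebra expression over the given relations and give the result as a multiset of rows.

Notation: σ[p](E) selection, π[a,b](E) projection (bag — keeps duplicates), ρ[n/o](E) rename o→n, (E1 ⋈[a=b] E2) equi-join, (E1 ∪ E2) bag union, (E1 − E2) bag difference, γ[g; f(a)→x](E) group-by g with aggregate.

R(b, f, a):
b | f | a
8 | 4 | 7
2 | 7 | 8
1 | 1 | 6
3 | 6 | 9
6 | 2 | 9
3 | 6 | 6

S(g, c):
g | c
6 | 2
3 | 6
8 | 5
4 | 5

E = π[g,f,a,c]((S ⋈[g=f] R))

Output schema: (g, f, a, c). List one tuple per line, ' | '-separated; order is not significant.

Stepwise |·|:
  S → 4
  R → 6
  (S ⋈[g=f] R) → 3
  π[g,f,a,c]((S ⋈[g=f] R)) → 3

== RESULT ==
g | f | a | c
4 | 4 | 7 | 5
6 | 6 | 6 | 2
6 | 6 | 9 | 2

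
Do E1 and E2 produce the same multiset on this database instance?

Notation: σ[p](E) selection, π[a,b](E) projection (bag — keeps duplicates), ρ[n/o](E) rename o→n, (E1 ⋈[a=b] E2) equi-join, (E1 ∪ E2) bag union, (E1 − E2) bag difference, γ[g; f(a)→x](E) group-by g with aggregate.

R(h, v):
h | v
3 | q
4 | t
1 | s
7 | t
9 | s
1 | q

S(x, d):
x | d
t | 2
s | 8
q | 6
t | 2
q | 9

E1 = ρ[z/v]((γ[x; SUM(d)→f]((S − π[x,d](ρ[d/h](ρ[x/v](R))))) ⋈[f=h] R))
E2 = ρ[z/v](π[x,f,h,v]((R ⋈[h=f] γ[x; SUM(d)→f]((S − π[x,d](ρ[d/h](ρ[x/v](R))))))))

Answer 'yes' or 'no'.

E1 row counts bottom-up:
  S → 5
  R → 6
  ρ[x/v](R) → 6
  ρ[d/h](ρ[x/v](R)) → 6
  π[x,d](ρ[d/h](ρ[x/v](R))) → 6
  (S − π[x,d](ρ[d/h](ρ[x/v](R)))) → 5
  γ[x; SUM(d)→f]((S − π[x,d](ρ[d/h](ρ[x/v](R))))) → 3
  R → 6
  (γ[x; SUM(d)→f]((S − π[x,d](ρ[d/h](ρ[x/v](R))))) ⋈[f=h] R) → 1
  ρ[z/v]((γ[x; SUM(d)→f]((S − π[x,d](ρ[d/h](ρ[x/v](R))))) ⋈[f=h] R)) → 1
E2 row counts bottom-up:
  R → 6
  S → 5
  R → 6
  ρ[x/v](R) → 6
  ρ[d/h](ρ[x/v](R)) → 6
  π[x,d](ρ[d/h](ρ[x/v](R))) → 6
  (S − π[x,d](ρ[d/h](ρ[x/v](R)))) → 5
  γ[x; SUM(d)→f]((S − π[x,d](ρ[d/h](ρ[x/v](R))))) → 3
  (R ⋈[h=f] γ[x; SUM(d)→f]((S − π[x,d](ρ[d/h](ρ[x/v](R)))))) → 1
  π[x,f,h,v]((R ⋈[h=f] γ[x; SUM(d)→f]((S − π[x,d](ρ[d/h](ρ[x/v](R))))))) → 1
  ρ[z/v](π[x,f,h,v]((R ⋈[h=f] γ[x; SUM(d)→f]((S − π[x,d](ρ[d/h](ρ[x/v](R)))))))) → 1

E1 and E2 produce the same multiset:
x | f | h | z
t | 4 | 4 | t

yes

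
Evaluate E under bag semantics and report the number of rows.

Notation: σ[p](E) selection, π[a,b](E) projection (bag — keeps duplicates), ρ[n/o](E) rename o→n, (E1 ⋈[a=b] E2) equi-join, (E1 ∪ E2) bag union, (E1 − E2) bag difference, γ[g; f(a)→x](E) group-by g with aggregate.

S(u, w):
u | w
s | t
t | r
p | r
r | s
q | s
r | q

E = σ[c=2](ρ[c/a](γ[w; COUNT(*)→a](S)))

Stepwise |·|:
  S → 6
  γ[w; COUNT(*)→a](S) → 4
  ρ[c/a](γ[w; COUNT(*)→a](S)) → 4
  σ[c=2](ρ[c/a](γ[w; COUNT(*)→a](S))) → 2

|E| = 2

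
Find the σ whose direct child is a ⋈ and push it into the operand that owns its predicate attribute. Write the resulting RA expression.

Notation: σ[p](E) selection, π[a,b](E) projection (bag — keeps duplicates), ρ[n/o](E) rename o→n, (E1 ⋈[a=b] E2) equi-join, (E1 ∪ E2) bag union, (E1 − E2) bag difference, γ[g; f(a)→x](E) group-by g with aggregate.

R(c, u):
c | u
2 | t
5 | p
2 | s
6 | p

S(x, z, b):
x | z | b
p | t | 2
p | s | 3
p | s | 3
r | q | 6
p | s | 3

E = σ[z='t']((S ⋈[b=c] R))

σ filters on z, owned by the left side.
E' = (σ[z='t'](S) ⋈[b=c] R)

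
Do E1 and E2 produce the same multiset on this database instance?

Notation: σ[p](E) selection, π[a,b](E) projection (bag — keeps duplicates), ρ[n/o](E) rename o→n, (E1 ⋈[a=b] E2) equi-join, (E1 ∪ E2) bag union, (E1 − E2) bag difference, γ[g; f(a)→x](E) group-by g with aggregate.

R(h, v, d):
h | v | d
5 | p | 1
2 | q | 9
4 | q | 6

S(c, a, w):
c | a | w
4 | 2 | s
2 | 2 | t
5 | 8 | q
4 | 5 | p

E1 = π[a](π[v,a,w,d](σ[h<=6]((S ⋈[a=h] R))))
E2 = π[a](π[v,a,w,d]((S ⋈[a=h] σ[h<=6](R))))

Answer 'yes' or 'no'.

E1 row counts bottom-up:
  S → 4
  R → 3
  (S ⋈[a=h] R) → 3
  σ[h<=6]((S ⋈[a=h] R)) → 3
  π[v,a,w,d](σ[h<=6]((S ⋈[a=h] R))) → 3
  π[a](π[v,a,w,d](σ[h<=6]((S ⋈[a=h] R)))) → 3
E2 row counts bottom-up:
  S → 4
  R → 3
  σ[h<=6](R) → 3
  (S ⋈[a=h] σ[h<=6](R)) → 3
  π[v,a,w,d]((S ⋈[a=h] σ[h<=6](R))) → 3
  π[a](π[v,a,w,d]((S ⋈[a=h] σ[h<=6](R)))) → 3

E1 and E2 produce the same multiset:
a
2
2
5

yes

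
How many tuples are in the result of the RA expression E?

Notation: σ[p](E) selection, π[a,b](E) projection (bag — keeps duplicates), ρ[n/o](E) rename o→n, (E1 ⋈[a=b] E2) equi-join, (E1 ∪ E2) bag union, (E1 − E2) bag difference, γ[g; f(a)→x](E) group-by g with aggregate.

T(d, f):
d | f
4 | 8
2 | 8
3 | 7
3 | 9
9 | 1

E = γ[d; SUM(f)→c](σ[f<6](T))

Stepwise |·|:
  T → 5
  σ[f<6](T) → 1
  γ[d; SUM(f)→c](σ[f<6](T)) → 1

|E| = 1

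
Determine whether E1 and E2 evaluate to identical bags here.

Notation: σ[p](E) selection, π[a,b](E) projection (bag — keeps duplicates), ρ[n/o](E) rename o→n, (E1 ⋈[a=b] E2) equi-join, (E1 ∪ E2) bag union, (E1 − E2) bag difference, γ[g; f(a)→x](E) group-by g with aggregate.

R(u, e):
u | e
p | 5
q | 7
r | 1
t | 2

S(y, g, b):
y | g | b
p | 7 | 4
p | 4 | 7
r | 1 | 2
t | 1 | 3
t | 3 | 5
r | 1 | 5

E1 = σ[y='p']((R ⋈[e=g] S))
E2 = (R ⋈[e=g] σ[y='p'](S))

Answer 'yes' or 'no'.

E1 per-node cardinality:
  R → 4
  S → 6
  (R ⋈[e=g] S) → 4
  σ[y='p']((R ⋈[e=g] S)) → 1
E2 per-node cardinality:
  R → 4
  S → 6
  σ[y='p'](S) → 2
  (R ⋈[e=g] σ[y='p'](S)) → 1

E1 and E2 produce the same multiset:
u | e | y | g | b
q | 7 | p | 7 | 4

yes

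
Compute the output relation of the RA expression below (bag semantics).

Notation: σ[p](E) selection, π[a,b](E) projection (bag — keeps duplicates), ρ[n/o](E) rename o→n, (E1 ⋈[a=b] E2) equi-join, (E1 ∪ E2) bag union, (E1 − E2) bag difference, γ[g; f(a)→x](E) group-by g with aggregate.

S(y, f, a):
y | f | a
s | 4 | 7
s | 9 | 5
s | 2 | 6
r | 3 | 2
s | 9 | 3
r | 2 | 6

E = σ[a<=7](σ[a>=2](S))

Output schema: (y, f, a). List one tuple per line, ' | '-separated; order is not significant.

Subexpression sizes:
  S → 6
  σ[a>=2](S) → 6
  σ[a<=7](σ[a>=2](S)) → 6

== RESULT ==
y | f | a
r | 2 | 6
r | 3 | 2
s | 2 | 6
s | 4 | 7
s | 9 | 3
s | 9 | 5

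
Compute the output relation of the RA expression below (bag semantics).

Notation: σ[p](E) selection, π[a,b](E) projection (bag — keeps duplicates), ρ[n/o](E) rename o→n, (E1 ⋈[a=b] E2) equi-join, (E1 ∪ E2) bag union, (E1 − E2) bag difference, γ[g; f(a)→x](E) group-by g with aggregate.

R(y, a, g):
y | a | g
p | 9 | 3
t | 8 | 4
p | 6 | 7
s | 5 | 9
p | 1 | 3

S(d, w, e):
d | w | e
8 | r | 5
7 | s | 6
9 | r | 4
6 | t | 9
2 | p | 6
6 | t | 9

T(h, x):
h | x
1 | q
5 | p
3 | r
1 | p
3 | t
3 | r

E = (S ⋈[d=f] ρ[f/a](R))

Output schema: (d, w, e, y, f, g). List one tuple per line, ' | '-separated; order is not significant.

Per-node cardinality:
  S → 6
  R → 5
  ρ[f/a](R) → 5
  (S ⋈[d=f] ρ[f/a](R)) → 4

== RESULT ==
d | w | e | y | f | g
6 | t | 9 | p | 6 | 7
6 | t | 9 | p | 6 | 7
8 | r | 5 | t | 8 | 4
9 | r | 4 | p | 9 | 3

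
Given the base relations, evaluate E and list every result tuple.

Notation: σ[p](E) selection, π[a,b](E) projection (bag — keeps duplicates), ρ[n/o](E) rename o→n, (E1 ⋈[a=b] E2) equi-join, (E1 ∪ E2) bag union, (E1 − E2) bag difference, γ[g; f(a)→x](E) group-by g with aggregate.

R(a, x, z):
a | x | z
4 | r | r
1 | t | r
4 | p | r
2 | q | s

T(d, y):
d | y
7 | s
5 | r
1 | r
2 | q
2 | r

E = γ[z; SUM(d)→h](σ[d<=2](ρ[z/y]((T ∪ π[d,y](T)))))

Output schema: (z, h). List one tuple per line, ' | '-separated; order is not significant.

Stepwise |·|:
  T → 5
  T → 5
  π[d,y](T) → 5
  (T ∪ π[d,y](T)) → 10
  ρ[z/y]((T ∪ π[d,y](T))) → 10
  σ[d<=2](ρ[z/y]((T ∪ π[d,y](T)))) → 6
  γ[z; SUM(d)→h](σ[d<=2](ρ[z/y]((T ∪ π[d,y](T))))) → 2

== RESULT ==
z | h
q | 4
r | 6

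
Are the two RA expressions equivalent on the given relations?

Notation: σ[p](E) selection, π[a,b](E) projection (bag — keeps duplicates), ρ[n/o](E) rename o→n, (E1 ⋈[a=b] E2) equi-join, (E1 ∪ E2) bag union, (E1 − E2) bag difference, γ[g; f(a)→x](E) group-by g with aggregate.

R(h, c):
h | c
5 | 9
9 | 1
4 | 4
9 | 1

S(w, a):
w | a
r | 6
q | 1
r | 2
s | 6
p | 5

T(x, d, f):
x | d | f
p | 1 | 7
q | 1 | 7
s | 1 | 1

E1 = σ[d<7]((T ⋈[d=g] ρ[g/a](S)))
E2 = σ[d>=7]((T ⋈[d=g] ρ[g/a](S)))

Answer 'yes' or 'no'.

E1 per-node cardinality:
  T → 3
  S → 5
  ρ[g/a](S) → 5
  (T ⋈[d=g] ρ[g/a](S)) → 3
  σ[d<7]((T ⋈[d=g] ρ[g/a](S))) → 3
E2 per-node cardinality:
  T → 3
  S → 5
  ρ[g/a](S) → 5
  (T ⋈[d=g] ρ[g/a](S)) → 3
  σ[d>=7]((T ⋈[d=g] ρ[g/a](S))) → 0

E1 result:
x | d | f | w | g
p | 1 | 7 | q | 1
q | 1 | 7 | q | 1
s | 1 | 1 | q | 1
E2 result:
x | d | f | w | g
(0 rows)
Witness: ('p', 1, 7, 'q', 1) appears 1× in E1 but 0× in E2.

no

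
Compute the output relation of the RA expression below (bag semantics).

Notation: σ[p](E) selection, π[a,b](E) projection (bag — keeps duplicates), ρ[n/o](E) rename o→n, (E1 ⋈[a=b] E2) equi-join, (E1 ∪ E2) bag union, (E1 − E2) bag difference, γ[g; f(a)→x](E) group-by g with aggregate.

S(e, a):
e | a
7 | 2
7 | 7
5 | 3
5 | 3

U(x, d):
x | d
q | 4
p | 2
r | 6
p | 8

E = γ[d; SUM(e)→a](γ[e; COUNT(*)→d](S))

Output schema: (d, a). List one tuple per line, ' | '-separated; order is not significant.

Per-node cardinality:
  S → 4
  γ[e; COUNT(*)→d](S) → 2
  γ[d; SUM(e)→a](γ[e; COUNT(*)→d](S)) → 1

== RESULT ==
d | a
2 | 12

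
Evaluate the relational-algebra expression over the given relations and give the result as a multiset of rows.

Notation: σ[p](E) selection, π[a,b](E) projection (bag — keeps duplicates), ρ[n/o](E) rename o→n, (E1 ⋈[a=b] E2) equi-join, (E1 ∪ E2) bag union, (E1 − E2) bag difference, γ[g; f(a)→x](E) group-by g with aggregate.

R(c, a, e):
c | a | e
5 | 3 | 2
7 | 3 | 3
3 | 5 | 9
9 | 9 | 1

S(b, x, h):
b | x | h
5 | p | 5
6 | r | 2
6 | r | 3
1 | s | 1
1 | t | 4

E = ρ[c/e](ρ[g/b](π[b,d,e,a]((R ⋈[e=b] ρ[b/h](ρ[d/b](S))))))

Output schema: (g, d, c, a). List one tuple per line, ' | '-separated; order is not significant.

Per-node cardinality:
  R → 4
  S → 5
  ρ[d/b](S) → 5
  ρ[b/h](ρ[d/b](S)) → 5
  (R ⋈[e=b] ρ[b/h](ρ[d/b](S))) → 3
  π[b,d,e,a]((R ⋈[e=b] ρ[b/h](ρ[d/b](S)))) → 3
  ρ[g/b](π[b,d,e,a]((R ⋈[e=b] ρ[b/h](ρ[d/b](S))))) → 3
  ρ[c/e](ρ[g/b](π[b,d,e,a]((R ⋈[e=b] ρ[b/h](ρ[d/b](S)))))) → 3

== RESULT ==
g | d | c | a
1 | 1 | 1 | 9
2 | 6 | 2 | 3
3 | 6 | 3 | 3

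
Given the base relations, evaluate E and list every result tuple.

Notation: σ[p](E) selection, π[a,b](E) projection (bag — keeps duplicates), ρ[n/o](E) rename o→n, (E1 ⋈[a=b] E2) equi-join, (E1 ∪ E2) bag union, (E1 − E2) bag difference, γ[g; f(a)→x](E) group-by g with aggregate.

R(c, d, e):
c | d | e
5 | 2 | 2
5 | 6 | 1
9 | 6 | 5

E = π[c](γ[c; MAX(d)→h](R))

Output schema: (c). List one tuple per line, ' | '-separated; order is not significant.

Per-node cardinality:
  R → 3
  γ[c; MAX(d)→h](R) → 2
  π[c](γ[c; MAX(d)→h](R)) → 2

== RESULT ==
c
5
9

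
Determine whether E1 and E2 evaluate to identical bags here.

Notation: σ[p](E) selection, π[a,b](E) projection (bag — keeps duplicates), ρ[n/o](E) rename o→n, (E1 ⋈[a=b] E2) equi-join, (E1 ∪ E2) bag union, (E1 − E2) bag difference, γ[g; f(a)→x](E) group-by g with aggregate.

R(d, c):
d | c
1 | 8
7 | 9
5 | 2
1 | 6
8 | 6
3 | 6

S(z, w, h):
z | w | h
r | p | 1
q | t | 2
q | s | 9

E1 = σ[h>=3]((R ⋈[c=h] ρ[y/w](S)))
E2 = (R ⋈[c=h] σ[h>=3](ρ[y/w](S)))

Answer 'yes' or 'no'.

E1 subexpression sizes:
  R → 6
  S → 3
  ρ[y/w](S) → 3
  (R ⋈[c=h] ρ[y/w](S)) → 2
  σ[h>=3]((R ⋈[c=h] ρ[y/w](S))) → 1
E2 subexpression sizes:
  R → 6
  S → 3
  ρ[y/w](S) → 3
  σ[h>=3](ρ[y/w](S)) → 1
  (R ⋈[c=h] σ[h>=3](ρ[y/w](S))) → 1

E1 and E2 produce the same multiset:
d | c | z | y | h
7 | 9 | q | s | 9

yes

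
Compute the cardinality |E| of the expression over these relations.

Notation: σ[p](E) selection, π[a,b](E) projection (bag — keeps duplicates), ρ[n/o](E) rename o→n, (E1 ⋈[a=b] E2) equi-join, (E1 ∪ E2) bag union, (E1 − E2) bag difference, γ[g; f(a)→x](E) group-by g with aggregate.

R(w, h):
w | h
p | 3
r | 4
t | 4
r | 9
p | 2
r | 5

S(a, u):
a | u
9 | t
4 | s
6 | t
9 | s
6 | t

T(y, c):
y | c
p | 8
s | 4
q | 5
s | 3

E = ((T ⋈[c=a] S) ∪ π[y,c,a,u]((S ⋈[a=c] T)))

Subexpression sizes:
  T → 4
  S → 5
  (T ⋈[c=a] S) → 1
  S → 5
  T → 4
  (S ⋈[a=c] T) → 1
  π[y,c,a,u]((S ⋈[a=c] T)) → 1
  ((T ⋈[c=a] S) ∪ π[y,c,a,u]((S ⋈[a=c] T))) → 2

|E| = 2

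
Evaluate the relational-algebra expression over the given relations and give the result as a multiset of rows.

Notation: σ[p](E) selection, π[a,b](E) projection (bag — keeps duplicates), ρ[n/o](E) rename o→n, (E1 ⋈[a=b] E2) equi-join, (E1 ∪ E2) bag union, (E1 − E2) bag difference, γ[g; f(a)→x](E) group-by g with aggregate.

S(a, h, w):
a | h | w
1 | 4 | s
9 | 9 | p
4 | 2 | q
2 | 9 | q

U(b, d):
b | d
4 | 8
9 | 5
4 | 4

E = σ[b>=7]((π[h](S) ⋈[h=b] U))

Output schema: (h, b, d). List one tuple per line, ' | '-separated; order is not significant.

Subexpression sizes:
  S → 4
  π[h](S) → 4
  U → 3
  (π[h](S) ⋈[h=b] U) → 4
  σ[b>=7]((π[h](S) ⋈[h=b] U)) → 2

== RESULT ==
h | b | d
9 | 9 | 5
9 | 9 | 5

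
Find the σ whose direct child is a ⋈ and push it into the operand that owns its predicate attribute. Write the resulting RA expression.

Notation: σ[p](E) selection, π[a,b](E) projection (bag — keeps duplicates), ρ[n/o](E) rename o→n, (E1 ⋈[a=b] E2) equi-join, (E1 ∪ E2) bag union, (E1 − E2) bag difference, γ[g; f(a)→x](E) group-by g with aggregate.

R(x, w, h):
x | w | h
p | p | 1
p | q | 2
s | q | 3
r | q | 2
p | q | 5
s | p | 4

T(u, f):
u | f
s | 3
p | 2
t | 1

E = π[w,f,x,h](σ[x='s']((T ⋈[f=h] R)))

σ filters on x, owned by the right side.
E' = π[w,f,x,h]((T ⋈[f=h] σ[x='s'](R)))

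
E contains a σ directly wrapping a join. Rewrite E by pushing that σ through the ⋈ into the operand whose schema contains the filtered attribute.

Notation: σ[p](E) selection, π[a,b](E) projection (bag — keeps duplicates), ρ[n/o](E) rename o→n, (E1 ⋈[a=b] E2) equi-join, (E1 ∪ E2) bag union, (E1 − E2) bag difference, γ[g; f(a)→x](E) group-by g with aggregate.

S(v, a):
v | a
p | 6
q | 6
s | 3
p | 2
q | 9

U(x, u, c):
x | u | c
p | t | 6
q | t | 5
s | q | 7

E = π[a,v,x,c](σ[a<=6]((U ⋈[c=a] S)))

σ filters on a, owned by the right side.
E' = π[a,v,x,c]((U ⋈[c=a] σ[a<=6](S)))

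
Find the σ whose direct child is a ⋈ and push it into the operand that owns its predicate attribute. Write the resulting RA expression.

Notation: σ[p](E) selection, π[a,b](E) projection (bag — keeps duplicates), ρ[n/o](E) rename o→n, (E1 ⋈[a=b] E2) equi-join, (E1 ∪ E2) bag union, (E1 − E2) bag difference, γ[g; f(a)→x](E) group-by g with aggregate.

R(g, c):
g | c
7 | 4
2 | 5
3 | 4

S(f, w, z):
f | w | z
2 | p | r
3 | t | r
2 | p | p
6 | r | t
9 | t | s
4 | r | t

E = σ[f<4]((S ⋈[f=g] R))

σ filters on f, owned by the left side.
E' = (σ[f<4](S) ⋈[f=g] R)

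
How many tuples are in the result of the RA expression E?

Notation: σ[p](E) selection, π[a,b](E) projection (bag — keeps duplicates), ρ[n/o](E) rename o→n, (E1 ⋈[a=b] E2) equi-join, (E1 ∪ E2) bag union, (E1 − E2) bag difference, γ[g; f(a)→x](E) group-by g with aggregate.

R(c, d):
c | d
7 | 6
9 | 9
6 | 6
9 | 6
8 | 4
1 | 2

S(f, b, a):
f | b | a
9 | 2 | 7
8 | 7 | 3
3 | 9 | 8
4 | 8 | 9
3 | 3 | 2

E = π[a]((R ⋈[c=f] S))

Per-node cardinality:
  R → 6
  S → 5
  (R ⋈[c=f] S) → 3
  π[a]((R ⋈[c=f] S)) → 3

|E| = 3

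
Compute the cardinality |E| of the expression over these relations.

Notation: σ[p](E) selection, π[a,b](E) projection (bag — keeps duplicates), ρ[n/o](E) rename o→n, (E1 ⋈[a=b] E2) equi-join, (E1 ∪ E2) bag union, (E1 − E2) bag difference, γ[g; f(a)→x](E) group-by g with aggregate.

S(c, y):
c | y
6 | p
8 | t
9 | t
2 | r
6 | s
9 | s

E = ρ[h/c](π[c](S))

Row counts bottom-up:
  S → 6
  π[c](S) → 6
  ρ[h/c](π[c](S)) → 6

|E| = 6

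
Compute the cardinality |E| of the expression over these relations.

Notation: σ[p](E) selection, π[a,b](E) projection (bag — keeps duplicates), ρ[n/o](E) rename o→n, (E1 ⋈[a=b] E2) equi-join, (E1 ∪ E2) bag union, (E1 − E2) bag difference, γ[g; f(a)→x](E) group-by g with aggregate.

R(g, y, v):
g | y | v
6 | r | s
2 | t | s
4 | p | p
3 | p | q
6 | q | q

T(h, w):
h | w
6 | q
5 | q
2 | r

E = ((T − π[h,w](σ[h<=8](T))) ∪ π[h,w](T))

Per-node cardinality:
  T → 3
  T → 3
  σ[h<=8](T) → 3
  π[h,w](σ[h<=8](T)) → 3
  (T − π[h,w](σ[h<=8](T))) → 0
  T → 3
  π[h,w](T) → 3
  ((T − π[h,w](σ[h<=8](T))) ∪ π[h,w](T)) → 3

|E| = 3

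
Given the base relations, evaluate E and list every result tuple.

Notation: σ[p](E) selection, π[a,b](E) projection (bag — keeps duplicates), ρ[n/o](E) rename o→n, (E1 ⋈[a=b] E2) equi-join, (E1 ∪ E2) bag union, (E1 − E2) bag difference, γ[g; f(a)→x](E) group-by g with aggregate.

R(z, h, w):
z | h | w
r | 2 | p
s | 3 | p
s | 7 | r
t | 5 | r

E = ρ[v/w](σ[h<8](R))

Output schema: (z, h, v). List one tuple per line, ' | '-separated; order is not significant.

Subexpression sizes:
  R → 4
  σ[h<8](R) → 4
  ρ[v/w](σ[h<8](R)) → 4

== RESULT ==
z | h | v
r | 2 | p
s | 3 | p
s | 7 | r
t | 5 | r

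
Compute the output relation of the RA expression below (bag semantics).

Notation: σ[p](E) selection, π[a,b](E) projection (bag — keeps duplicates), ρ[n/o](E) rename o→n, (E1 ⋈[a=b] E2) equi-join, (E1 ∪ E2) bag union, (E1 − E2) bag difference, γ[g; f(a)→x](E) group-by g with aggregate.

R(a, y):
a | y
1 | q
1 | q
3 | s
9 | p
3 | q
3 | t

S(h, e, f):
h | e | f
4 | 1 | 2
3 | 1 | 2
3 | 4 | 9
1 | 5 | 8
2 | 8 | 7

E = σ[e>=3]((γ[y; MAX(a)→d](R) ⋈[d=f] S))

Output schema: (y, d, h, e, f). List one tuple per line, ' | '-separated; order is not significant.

Per-node cardinality:
  R → 6
  γ[y; MAX(a)→d](R) → 4
  S → 5
  (γ[y; MAX(a)→d](R) ⋈[d=f] S) → 1
  σ[e>=3]((γ[y; MAX(a)→d](R) ⋈[d=f] S)) → 1

== RESULT ==
y | d | h | e | f
p | 9 | 3 | 4 | 9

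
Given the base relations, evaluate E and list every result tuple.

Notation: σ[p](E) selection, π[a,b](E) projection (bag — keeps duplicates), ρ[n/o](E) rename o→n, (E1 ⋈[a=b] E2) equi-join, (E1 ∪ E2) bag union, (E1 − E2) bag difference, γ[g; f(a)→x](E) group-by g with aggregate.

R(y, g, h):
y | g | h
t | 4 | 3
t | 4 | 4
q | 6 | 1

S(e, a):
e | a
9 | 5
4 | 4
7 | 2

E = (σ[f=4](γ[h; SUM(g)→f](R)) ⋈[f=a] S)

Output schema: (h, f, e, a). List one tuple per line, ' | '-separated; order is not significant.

Subexpression sizes:
  R → 3
  γ[h; SUM(g)→f](R) → 3
  σ[f=4](γ[h; SUM(g)→f](R)) → 2
  S → 3
  (σ[f=4](γ[h; SUM(g)→f](R)) ⋈[f=a] S) → 2

== RESULT ==
h | f | e | a
3 | 4 | 4 | 4
4 | 4 | 4 | 4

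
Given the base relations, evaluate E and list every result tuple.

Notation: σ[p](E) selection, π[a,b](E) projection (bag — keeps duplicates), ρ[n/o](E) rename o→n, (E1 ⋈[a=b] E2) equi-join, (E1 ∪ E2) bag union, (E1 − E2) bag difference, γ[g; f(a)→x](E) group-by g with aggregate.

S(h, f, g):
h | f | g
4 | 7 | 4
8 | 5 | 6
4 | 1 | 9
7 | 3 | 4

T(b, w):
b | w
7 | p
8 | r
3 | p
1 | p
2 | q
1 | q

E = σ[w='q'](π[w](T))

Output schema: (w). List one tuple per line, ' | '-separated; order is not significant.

Subexpression sizes:
  T → 6
  π[w](T) → 6
  σ[w='q'](π[w](T)) → 2

== RESULT ==
w
q
q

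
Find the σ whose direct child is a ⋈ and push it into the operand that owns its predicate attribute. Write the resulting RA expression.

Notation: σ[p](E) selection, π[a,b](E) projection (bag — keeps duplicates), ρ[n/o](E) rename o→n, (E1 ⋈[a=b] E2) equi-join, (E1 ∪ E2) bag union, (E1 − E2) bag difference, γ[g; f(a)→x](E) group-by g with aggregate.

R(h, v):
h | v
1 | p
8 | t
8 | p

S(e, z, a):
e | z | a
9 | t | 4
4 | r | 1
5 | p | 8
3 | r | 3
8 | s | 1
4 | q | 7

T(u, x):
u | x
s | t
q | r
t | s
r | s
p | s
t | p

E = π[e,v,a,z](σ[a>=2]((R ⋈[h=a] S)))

σ filters on a, owned by the right side.
E' = π[e,v,a,z]((R ⋈[h=a] σ[a>=2](S)))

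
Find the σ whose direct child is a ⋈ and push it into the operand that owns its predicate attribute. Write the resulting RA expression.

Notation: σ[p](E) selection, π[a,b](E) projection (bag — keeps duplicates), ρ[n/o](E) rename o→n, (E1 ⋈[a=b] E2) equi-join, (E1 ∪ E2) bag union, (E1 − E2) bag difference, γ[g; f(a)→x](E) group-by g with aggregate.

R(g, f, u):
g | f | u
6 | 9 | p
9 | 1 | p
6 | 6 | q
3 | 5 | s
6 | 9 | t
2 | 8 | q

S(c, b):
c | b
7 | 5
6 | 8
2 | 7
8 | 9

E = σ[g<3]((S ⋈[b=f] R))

σ filters on g, owned by the right side.
E' = (S ⋈[b=f] σ[g<3](R))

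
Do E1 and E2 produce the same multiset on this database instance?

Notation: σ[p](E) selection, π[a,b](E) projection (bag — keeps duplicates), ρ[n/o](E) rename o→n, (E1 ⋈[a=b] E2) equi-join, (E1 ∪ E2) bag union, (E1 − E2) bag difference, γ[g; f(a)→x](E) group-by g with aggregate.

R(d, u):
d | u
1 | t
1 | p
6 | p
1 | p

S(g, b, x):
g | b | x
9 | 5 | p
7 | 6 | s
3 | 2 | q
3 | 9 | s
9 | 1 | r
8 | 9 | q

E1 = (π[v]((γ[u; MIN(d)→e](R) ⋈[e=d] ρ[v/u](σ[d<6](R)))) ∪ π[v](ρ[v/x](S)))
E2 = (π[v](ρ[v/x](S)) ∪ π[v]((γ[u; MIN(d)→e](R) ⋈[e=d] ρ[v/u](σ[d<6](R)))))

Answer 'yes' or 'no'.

E1 per-node cardinality:
  R → 4
  γ[u; MIN(d)→e](R) → 2
  R → 4
  σ[d<6](R) → 3
  ρ[v/u](σ[d<6](R)) → 3
  (γ[u; MIN(d)→e](R) ⋈[e=d] ρ[v/u](σ[d<6](R))) → 6
  π[v]((γ[u; MIN(d)→e](R) ⋈[e=d] ρ[v/u](σ[d<6](R)))) → 6
  S → 6
  ρ[v/x](S) → 6
  π[v](ρ[v/x](S)) → 6
  (π[v]((γ[u; MIN(d)→e](R) ⋈[e=d] ρ[v/u](σ[d<6](R)))) ∪ π[v](ρ[v/x](S))) → 12
E2 per-node cardinality:
  S → 6
  ρ[v/x](S) → 6
  π[v](ρ[v/x](S)) → 6
  R → 4
  γ[u; MIN(d)→e](R) → 2
  R → 4
  σ[d<6](R) → 3
  ρ[v/u](σ[d<6](R)) → 3
  (γ[u; MIN(d)→e](R) ⋈[e=d] ρ[v/u](σ[d<6](R))) → 6
  π[v]((γ[u; MIN(d)→e](R) ⋈[e=d] ρ[v/u](σ[d<6](R)))) → 6
  (π[v](ρ[v/x](S)) ∪ π[v]((γ[u; MIN(d)→e](R) ⋈[e=d] ρ[v/u](σ[d<6](R))))) → 12

E1 and E2 produce the same multiset:
v
p
p
p
p
p
q
q
r
s
s
t
t

yes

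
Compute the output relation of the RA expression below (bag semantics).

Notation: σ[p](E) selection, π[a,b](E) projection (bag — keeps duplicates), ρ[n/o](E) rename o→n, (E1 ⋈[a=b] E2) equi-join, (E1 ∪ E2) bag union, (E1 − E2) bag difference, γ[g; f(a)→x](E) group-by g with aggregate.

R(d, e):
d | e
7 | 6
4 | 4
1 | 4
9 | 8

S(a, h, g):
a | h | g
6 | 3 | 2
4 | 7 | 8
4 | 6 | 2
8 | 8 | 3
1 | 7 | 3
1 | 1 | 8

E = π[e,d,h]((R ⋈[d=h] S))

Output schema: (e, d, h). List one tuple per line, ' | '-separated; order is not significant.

Subexpression sizes:
  R → 4
  S → 6
  (R ⋈[d=h] S) → 3
  π[e,d,h]((R ⋈[d=h] S)) → 3

== RESULT ==
e | d | h
4 | 1 | 1
6 | 7 | 7
6 | 7 | 7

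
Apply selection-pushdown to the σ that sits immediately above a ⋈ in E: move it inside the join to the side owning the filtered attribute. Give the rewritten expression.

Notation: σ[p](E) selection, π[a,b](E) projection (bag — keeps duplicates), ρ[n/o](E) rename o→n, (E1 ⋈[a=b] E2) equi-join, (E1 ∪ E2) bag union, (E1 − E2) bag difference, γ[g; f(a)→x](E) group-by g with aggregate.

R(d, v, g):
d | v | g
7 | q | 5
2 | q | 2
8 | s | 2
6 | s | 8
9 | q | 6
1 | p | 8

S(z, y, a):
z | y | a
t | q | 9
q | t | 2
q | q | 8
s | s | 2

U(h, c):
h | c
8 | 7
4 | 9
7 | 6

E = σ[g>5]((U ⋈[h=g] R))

σ filters on g, owned by the right side.
E' = (U ⋈[h=g] σ[g>5](R))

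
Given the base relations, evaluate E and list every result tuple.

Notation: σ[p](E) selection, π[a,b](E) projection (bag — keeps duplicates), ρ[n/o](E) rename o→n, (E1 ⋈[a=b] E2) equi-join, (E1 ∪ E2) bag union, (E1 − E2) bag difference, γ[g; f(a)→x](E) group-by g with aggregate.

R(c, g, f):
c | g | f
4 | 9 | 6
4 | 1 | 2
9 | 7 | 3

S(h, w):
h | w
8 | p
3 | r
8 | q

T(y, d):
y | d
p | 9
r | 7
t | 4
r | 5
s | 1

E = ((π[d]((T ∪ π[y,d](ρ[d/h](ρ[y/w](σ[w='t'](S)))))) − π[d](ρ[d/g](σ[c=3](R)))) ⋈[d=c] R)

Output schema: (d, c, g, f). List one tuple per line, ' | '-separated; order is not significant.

Per-node cardinality:
  T → 5
  S → 3
  σ[w='t'](S) → 0
  ρ[y/w](σ[w='t'](S)) → 0
  ρ[d/h](ρ[y/w](σ[w='t'](S))) → 0
  π[y,d](ρ[d/h](ρ[y/w](σ[w='t'](S)))) → 0
  (T ∪ π[y,d](ρ[d/h](ρ[y/w](σ[w='t'](S))))) → 5
  π[d]((T ∪ π[y,d](ρ[d/h](ρ[y/w](σ[w='t'](S)))))) → 5
  R → 3
  σ[c=3](R) → 0
  ρ[d/g](σ[c=3](R)) → 0
  π[d](ρ[d/g](σ[c=3](R))) → 0
  (π[d]((T ∪ π[y,d](ρ[d/h](ρ[y/w](σ[w='t'](S)))))) − π[d](ρ[d/g](σ[c=3](R)))) → 5
  R → 3
  ((π[d]((T ∪ π[y,d](ρ[d/h](ρ[y/w](σ[w='t'](S)))))) − π[d](ρ[d/g](σ[c=3](R)))) ⋈[d=c] R) → 3

== RESULT ==
d | c | g | f
4 | 4 | 1 | 2
4 | 4 | 9 | 6
9 | 9 | 7 | 3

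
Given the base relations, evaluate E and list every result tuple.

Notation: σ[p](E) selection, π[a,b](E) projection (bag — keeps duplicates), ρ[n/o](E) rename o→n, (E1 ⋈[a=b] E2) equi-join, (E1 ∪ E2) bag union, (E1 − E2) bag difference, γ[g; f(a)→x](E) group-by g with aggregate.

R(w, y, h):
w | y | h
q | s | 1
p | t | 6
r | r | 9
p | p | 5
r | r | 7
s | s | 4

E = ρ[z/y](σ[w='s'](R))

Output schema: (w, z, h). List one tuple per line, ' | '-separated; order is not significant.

Subexpression sizes:
  R → 6
  σ[w='s'](R) → 1
  ρ[z/y](σ[w='s'](R)) → 1

== RESULT ==
w | z | h
s | s | 4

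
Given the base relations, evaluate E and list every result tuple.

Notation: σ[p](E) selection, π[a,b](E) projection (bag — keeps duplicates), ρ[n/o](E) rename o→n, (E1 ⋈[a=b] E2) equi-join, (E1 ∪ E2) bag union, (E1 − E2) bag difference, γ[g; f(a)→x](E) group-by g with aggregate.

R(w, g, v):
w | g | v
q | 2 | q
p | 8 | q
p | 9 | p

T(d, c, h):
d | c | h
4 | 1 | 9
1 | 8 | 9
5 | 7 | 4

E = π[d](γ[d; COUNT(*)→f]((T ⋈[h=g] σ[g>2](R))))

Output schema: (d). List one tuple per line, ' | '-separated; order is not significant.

Per-node cardinality:
  T → 3
  R → 3
  σ[g>2](R) → 2
  (T ⋈[h=g] σ[g>2](R)) → 2
  γ[d; COUNT(*)→f]((T ⋈[h=g] σ[g>2](R))) → 2
  π[d](γ[d; COUNT(*)→f]((T ⋈[h=g] σ[g>2](R)))) → 2

== RESULT ==
d
1
4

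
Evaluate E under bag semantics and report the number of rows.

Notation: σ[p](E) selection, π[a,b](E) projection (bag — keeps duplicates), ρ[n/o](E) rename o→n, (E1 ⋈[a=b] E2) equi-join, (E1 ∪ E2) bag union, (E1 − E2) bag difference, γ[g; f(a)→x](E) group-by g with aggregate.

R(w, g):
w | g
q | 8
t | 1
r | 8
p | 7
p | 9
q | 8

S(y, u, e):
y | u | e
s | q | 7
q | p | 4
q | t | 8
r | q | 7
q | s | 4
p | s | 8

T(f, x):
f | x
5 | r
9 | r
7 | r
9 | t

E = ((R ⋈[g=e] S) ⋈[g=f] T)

Subexpression sizes:
  R → 6
  S → 6
  (R ⋈[g=e] S) → 8
  T → 4
  ((R ⋈[g=e] S) ⋈[g=f] T) → 2

|E| = 2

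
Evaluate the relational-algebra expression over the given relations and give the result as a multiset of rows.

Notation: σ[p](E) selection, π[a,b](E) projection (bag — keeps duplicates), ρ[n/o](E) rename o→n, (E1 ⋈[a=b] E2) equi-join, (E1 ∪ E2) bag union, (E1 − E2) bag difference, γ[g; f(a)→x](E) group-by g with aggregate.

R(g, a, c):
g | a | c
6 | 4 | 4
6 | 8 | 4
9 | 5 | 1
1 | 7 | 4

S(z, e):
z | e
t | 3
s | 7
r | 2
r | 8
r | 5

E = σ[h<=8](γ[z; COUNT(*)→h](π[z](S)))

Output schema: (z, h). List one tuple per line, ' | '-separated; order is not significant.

Stepwise |·|:
  S → 5
  π[z](S) → 5
  γ[z; COUNT(*)→h](π[z](S)) → 3
  σ[h<=8](γ[z; COUNT(*)→h](π[z](S))) → 3

== RESULT ==
z | h
r | 3
s | 1
t | 1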